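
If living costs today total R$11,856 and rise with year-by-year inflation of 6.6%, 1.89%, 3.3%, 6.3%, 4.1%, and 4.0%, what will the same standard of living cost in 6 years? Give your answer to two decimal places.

R$15,308.92

Cumulative price-level factor: 1.066 × 1.0189 × 1.033 × 1.063 × 1.041 × 1.040 ≈ 1.2912383666.
The nominal amount required is R$11,856 scaled up by that factor.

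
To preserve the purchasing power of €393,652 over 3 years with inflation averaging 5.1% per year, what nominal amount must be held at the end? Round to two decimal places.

€457,004.64

Cumulative price-level factor: (1+5.1%)^3 = 1.160935651.
Multiplying €393,652 by the price-level factor gives the future nominal sum.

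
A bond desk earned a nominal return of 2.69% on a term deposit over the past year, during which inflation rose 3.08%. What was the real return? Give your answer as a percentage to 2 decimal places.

-0.38%

Real return via the Fisher equation: (1 + 2.69%)/(1 + 3.08%) − 1 = 1.0269/1.0308 − 1 ≈ -0.00378.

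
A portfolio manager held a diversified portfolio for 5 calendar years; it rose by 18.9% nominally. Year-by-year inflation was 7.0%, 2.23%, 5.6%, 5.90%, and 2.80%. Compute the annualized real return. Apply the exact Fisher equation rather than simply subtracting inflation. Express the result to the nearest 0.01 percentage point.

-1.11%

Cumulative inflation factor: 1.070 × 1.0223 × 1.056 × 1.0590 × 1.0280 ≈ 1.25752.
Nominal growth factor: 1.18900. Real growth factor = 1.18900 / 1.25752 ≈ 0.94551.
Annualized: 0.94551^(1/5) − 1 ≈ -0.01114.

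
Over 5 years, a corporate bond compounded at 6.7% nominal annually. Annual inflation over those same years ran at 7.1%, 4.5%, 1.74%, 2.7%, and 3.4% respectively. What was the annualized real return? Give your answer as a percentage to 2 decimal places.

Cumulative inflation factor: 1.071 × 1.045 × 1.0174 × 1.027 × 1.034 ≈ 1.20917.
Nominal growth factor: 1.38300. Real growth factor = 1.38300 / 1.20917 ≈ 1.14376.
Annualized: 1.14376^(1/5) − 1 ≈ 0.02723.

2.72%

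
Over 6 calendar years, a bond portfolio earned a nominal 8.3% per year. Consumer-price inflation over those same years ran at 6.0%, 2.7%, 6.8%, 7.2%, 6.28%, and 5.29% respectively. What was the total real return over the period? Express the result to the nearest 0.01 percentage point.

Cumulative inflation factor: 1.060 × 1.027 × 1.068 × 1.072 × 1.0628 × 1.0529 ≈ 1.39470.
Nominal growth factor: 1.61351. Real growth factor = 1.61351 / 1.39470 ≈ 1.15688.
Total real return ≈ 15.6884%.

15.69%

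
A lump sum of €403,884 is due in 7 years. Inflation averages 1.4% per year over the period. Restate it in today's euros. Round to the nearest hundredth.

Price-level factor over 7 years: (1 + 1.4%)^7 ≈ 1.1022133959.
Purchasing power today: €403,884 divided by that factor.

€366,429.95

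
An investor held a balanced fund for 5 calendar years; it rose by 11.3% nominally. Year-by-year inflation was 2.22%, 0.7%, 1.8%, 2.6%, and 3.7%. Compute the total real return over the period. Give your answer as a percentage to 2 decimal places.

Cumulative inflation factor: 1.0222 × 1.007 × 1.018 × 1.026 × 1.037 ≈ 1.11491.
Nominal growth factor: 1.11300. Real growth factor = 1.11300 / 1.11491 ≈ 0.99829.
Total real return ≈ -0.1712%.

-0.17%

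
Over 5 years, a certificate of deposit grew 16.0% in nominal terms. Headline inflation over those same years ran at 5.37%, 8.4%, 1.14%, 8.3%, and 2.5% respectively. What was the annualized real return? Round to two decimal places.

Cumulative inflation factor: 1.0537 × 1.084 × 1.0114 × 1.083 × 1.025 ≈ 1.28239.
Nominal growth factor: 1.16000. Real growth factor = 1.16000 / 1.28239 ≈ 0.90456.
Annualized: 0.90456^(1/5) − 1 ≈ -0.01986.

-1.99%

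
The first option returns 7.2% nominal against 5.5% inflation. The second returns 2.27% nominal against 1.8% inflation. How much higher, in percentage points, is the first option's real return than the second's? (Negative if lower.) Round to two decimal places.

The first option real return: 1.072/1.055 − 1 = 1.611%.
The second real return: 1.0227/1.018 − 1 = 0.462%.
Difference: 1.611 − 0.462 = 1.149 pp.

1.15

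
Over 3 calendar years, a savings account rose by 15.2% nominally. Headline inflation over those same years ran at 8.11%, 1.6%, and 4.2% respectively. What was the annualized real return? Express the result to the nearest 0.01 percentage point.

Cumulative inflation factor: 1.0811 × 1.016 × 1.042 ≈ 1.14453.
Nominal growth factor: 1.15200. Real growth factor = 1.15200 / 1.14453 ≈ 1.00653.
Annualized: 1.00653^(1/3) − 1 ≈ 0.00217.

0.22%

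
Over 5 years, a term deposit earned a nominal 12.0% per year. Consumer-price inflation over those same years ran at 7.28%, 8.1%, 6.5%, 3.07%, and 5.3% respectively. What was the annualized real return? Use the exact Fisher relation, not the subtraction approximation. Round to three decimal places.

Cumulative inflation factor: 1.0728 × 1.081 × 1.065 × 1.0307 × 1.053 ≈ 1.34046.
Nominal growth factor: 1.76234. Real growth factor = 1.76234 / 1.34046 ≈ 1.31473.
Annualized: 1.31473^(1/5) − 1 ≈ 0.05625.

5.625%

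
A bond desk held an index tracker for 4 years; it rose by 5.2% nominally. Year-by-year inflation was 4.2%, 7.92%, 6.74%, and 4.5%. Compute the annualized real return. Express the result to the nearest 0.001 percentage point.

-4.302%

Cumulative inflation factor: 1.042 × 1.0792 × 1.0674 × 1.045 ≈ 1.25433.
Nominal growth factor: 1.05200. Real growth factor = 1.05200 / 1.25433 ≈ 0.83869.
Annualized: 0.83869^(1/4) − 1 ≈ -0.04302.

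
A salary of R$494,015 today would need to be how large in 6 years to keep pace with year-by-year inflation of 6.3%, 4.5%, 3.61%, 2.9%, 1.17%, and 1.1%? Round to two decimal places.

R$598,424.88

Cumulative price-level factor: 1.063 × 1.045 × 1.0361 × 1.029 × 1.0117 × 1.011 ≈ 1.2113496245.
The nominal amount required is R$494,015 scaled up by that factor.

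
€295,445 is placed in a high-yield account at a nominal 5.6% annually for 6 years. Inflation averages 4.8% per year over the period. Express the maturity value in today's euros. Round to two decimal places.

Nominal value at maturity: €295,445 × (1 + 5.6%)^6 ≈ €409,694.52.
Price-level factor over 6 years: (1 + 4.8%)^6 ≈ 1.3248530073.
The maturity value deflated by that factor is the answer in today's purchasing power.

€309,237.72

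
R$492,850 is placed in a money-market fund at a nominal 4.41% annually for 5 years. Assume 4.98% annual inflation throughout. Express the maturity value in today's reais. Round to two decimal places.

R$479,614.60

Nominal value at maturity: R$492,850 × (1 + 4.41%)^5 ≈ R$611,540.52.
Price-level factor over 5 years: (1 + 4.98%)^5 ≈ 1.2750665192.
Dividing the nominal maturity value by the price-level factor gives the value in today's money.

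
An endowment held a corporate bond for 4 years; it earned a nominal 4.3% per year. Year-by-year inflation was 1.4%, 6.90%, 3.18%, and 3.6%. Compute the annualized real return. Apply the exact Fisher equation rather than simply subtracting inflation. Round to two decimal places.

Cumulative inflation factor: 1.014 × 1.0690 × 1.0318 × 1.036 ≈ 1.15870.
Nominal growth factor: 1.18342. Real growth factor = 1.18342 / 1.15870 ≈ 1.02133.
Annualized: 1.02133^(1/4) − 1 ≈ 0.00529.

0.53%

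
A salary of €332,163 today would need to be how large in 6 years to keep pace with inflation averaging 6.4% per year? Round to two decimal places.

Cumulative price-level factor: (1+6.4%)^6 ≈ 1.4509410494.
Multiplying €332,163 by the price-level factor gives the future nominal sum.

€481,948.93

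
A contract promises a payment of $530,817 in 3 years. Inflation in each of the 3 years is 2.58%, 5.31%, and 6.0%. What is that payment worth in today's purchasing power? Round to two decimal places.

$463,560.74

Price-level factor over 3 years: 1.0258 × 1.0531 × 1.060 = 1.1450861788.
Purchasing power today: $530,817 divided by that factor.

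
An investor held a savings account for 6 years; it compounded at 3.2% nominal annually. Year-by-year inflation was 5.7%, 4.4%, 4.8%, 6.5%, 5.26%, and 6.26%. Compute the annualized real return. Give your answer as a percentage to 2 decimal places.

Cumulative inflation factor: 1.057 × 1.044 × 1.048 × 1.065 × 1.0526 × 1.0626 ≈ 1.37759.
Nominal growth factor: 1.20803. Real growth factor = 1.20803 / 1.37759 ≈ 0.87692.
Annualized: 0.87692^(1/6) − 1 ≈ -0.02165.

-2.17%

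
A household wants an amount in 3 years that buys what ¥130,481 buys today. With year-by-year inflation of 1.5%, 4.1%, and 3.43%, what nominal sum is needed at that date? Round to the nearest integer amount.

Cumulative price-level factor: 1.015 × 1.041 × 1.0343 = 1.0928568945.
The nominal amount required is ¥130,481 scaled up by that factor.

¥142,597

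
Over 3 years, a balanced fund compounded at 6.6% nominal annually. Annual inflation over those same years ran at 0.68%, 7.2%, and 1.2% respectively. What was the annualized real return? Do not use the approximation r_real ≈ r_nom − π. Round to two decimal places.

3.51%

Cumulative inflation factor: 1.0068 × 1.072 × 1.012 ≈ 1.09224.
Nominal growth factor: 1.21136. Real growth factor = 1.21136 / 1.09224 ≈ 1.10906.
Annualized: 1.10906^(1/3) − 1 ≈ 0.03510.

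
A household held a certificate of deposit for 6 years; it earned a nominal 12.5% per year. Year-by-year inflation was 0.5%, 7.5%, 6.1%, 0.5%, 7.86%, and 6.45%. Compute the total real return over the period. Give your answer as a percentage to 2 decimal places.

Cumulative inflation factor: 1.005 × 1.075 × 1.061 × 1.005 × 1.0786 × 1.0645 ≈ 1.32270.
Nominal growth factor: 2.02729. Real growth factor = 2.02729 / 1.32270 ≈ 1.53269.
Total real return ≈ 53.2686%.

53.27%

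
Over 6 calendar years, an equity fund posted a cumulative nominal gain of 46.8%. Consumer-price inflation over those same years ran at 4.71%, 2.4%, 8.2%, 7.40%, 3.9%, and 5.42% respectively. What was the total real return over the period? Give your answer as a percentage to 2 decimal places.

Cumulative inflation factor: 1.0471 × 1.024 × 1.082 × 1.0740 × 1.039 × 1.0542 ≈ 1.36477.
Nominal growth factor: 1.46800. Real growth factor = 1.46800 / 1.36477 ≈ 1.07564.
Total real return ≈ 7.5642%.

7.56%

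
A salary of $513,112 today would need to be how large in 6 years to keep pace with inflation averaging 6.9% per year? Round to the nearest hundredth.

Cumulative price-level factor: (1+6.9%)^6 ≈ 1.4923346789.
Multiplying $513,112 by the price-level factor gives the future nominal sum.

$765,734.83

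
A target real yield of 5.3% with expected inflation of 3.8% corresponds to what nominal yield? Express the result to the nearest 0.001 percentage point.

9.301%

By the Fisher equation, 1 + r_nom = (1 + 5.3%)(1 + 3.8%) = 1.053 × 1.038 = 1.093014.
So r_nom = 9.3014%.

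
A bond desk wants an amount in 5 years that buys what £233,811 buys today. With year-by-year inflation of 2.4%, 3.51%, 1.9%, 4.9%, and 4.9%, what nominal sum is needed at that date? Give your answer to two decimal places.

£277,889.65

Cumulative price-level factor: 1.024 × 1.0351 × 1.019 × 1.049 × 1.049 ≈ 1.1885225488.
Multiplying £233,811 by the price-level factor gives the future nominal sum.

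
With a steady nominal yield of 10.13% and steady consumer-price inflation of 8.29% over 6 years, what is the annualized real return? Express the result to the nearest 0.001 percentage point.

With constant rates the annual real return is the same each year: (1+10.13%)/(1+8.29%) − 1 = 0.01699.

1.699%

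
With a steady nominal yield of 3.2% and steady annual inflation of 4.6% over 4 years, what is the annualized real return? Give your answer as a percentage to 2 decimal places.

With constant rates the annual real return is the same each year: (1+3.2%)/(1+4.6%) − 1 = -0.01338.

-1.34%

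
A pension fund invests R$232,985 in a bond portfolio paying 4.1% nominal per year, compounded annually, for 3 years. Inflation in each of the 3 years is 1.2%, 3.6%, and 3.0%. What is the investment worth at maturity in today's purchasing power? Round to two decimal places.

Nominal value at maturity: R$232,985 × (1 + 4.1%)^3 ≈ R$262,833.16.
Price-level factor over 3 years: 1.012 × 1.036 × 1.030 = 1.07988496.
Dividing the nominal maturity value by the price-level factor gives the value in today's money.

R$243,389.96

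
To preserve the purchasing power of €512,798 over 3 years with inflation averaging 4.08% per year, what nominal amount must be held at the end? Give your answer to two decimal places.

Cumulative price-level factor: (1+4.08%)^3 ≈ 1.1274618373.
Multiplying €512,798 by the price-level factor gives the future nominal sum.

€578,160.18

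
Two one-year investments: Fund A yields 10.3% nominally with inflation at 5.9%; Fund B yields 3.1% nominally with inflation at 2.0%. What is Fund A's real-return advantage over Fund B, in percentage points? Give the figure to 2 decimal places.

3.08

Fund A real return: 1.103/1.059 − 1 = 4.155%.
Fund B real return: 1.031/1.020 − 1 = 1.078%.
Difference: 4.155 − 1.078 = 3.077 pp.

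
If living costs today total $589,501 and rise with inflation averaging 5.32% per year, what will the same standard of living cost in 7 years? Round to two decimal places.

Cumulative price-level factor: (1+5.32%)^7 ≈ 1.4373944149.
Multiplying $589,501 by the price-level factor gives the future nominal sum.

$847,345.44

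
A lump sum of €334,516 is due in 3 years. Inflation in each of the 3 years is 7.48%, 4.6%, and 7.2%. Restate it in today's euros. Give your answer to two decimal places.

€277,563.76

Price-level factor over 3 years: 1.0748 × 1.046 × 1.072 = 1.2051861376.
Purchasing power today: €334,516 divided by that factor.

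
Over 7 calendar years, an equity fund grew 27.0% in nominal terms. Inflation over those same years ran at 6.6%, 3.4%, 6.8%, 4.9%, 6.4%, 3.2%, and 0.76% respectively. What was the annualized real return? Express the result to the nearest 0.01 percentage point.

Cumulative inflation factor: 1.066 × 1.034 × 1.068 × 1.049 × 1.064 × 1.032 × 1.0076 ≈ 1.36626.
Nominal growth factor: 1.27000. Real growth factor = 1.27000 / 1.36626 ≈ 0.92954.
Annualized: 0.92954^(1/7) − 1 ≈ -0.01038.

-1.04%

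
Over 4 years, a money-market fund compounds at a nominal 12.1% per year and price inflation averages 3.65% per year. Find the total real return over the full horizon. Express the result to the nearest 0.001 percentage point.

36.819%

The annual real rate is (1+12.1%)/(1+3.65%) − 1 = 8.1524%.
Compounded over 4 years: (1 + 0.081524)^4 − 1 ≈ 0.36819.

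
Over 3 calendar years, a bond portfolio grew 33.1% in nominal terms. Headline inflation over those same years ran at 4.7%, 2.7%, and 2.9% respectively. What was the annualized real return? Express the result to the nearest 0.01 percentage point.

Cumulative inflation factor: 1.047 × 1.027 × 1.029 ≈ 1.10645.
Nominal growth factor: 1.33100. Real growth factor = 1.33100 / 1.10645 ≈ 1.20294.
Annualized: 1.20294^(1/3) − 1 ≈ 0.06353.

6.35%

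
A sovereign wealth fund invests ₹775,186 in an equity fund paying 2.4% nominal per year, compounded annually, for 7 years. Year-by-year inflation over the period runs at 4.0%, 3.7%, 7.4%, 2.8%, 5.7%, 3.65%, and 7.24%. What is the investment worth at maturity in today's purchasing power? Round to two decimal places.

₹654,176.63

Nominal value at maturity: ₹775,186 × (1 + 2.4%)^7 ≈ ₹915,178.10.
Price-level factor over 7 years: 1.040 × 1.037 × 1.074 × 1.028 × 1.057 × 1.0365 × 1.0724 ≈ 1.3989770524.
Dividing the nominal maturity value by the price-level factor gives the value in today's money.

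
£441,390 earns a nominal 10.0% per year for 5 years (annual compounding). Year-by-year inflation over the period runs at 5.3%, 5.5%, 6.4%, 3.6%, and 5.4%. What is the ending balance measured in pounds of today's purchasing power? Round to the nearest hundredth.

£550,760.89

Nominal value at maturity: £441,390 × (1 + 10.0%)^5 ≈ £710,863.01.
Price-level factor over 5 years: 1.053 × 1.055 × 1.064 × 1.036 × 1.054 ≈ 1.2906926148.
The maturity value deflated by that factor is the answer in today's purchasing power.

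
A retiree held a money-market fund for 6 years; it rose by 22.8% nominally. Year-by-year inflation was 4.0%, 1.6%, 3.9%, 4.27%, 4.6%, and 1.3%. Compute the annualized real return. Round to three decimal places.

Cumulative inflation factor: 1.040 × 1.016 × 1.039 × 1.0427 × 1.046 × 1.013 ≈ 1.21295.
Nominal growth factor: 1.22800. Real growth factor = 1.22800 / 1.21295 ≈ 1.01241.
Annualized: 1.01241^(1/6) − 1 ≈ 0.00206.

0.206%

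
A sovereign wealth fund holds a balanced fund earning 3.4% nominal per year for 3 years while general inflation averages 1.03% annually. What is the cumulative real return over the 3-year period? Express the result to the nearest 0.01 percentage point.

7.20%

The annual real rate is (1+3.4%)/(1+1.03%) − 1 = 2.3458%.
Compounded over 3 years: (1 + 0.023458)^3 − 1 ≈ 0.07204.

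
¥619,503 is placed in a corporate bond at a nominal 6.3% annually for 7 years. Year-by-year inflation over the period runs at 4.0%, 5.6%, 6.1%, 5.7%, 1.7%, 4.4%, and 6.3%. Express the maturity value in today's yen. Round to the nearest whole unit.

¥683,493

Nominal value at maturity: ¥619,503 × (1 + 6.3%)^7 ≈ ¥950,115.
Price-level factor over 7 years: 1.040 × 1.056 × 1.061 × 1.057 × 1.017 × 1.044 × 1.063 ≈ 1.3900881617.
Dividing the nominal maturity value by the price-level factor gives the value in today's money.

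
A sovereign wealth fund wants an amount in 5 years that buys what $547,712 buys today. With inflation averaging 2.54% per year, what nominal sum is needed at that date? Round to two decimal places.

$620,895.94

Cumulative price-level factor: (1+2.54%)^5 ≈ 1.1336175624.
The nominal amount required is $547,712 scaled up by that factor.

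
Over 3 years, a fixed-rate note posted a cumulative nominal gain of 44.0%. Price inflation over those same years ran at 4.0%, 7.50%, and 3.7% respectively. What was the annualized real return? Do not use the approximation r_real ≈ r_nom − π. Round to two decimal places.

7.49%

Cumulative inflation factor: 1.040 × 1.0750 × 1.037 ≈ 1.15937.
Nominal growth factor: 1.44000. Real growth factor = 1.44000 / 1.15937 ≈ 1.24206.
Annualized: 1.24206^(1/3) − 1 ≈ 0.07493.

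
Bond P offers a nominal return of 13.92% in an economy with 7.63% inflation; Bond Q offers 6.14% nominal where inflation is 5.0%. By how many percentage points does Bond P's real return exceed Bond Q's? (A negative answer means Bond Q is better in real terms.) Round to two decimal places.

Bond P real return: 1.1392/1.0763 − 1 = 5.844%.
Bond Q real return: 1.0614/1.050 − 1 = 1.086%.
Difference: 5.844 − 1.086 = 4.758 pp.

4.76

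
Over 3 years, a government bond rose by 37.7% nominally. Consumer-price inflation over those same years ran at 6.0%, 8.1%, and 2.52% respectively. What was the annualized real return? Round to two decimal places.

Cumulative inflation factor: 1.060 × 1.081 × 1.0252 ≈ 1.17474.
Nominal growth factor: 1.37700. Real growth factor = 1.37700 / 1.17474 ≈ 1.17218.
Annualized: 1.17218^(1/3) − 1 ≈ 0.05438.

5.44%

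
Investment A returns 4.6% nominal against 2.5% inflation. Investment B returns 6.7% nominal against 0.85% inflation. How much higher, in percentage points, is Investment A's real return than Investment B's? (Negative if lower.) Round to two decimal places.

-3.75

Investment A real return: 1.046/1.025 − 1 = 2.049%.
Investment B real return: 1.067/1.0085 − 1 = 5.801%.
Difference: 2.049 − 5.801 = -3.752 pp.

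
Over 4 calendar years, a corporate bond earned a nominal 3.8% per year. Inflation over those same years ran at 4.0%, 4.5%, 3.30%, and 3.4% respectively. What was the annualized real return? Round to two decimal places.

Cumulative inflation factor: 1.040 × 1.045 × 1.0330 × 1.034 ≈ 1.16083.
Nominal growth factor: 1.16089. Real growth factor = 1.16089 / 1.16083 ≈ 1.00004.
Annualized: 1.00004^(1/4) − 1 ≈ 0.00001.

0.00%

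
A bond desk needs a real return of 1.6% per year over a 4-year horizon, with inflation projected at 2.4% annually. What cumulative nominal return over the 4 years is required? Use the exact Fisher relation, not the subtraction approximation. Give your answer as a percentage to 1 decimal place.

17.2%

Required annual nominal rate: (1+1.6%)(1+2.4%) − 1 = 4.0384%.
Cumulative over 4 years: (1 + 0.040384)^4 − 1 ≈ 0.17159.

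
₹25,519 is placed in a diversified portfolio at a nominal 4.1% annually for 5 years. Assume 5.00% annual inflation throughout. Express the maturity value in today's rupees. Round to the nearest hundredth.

₹24,443.92

Nominal value at maturity: ₹25,519 × (1 + 4.1%)^5 ≈ ₹31,197.32.
Price-level factor over 5 years: (1 + 5.00%)^5 = 1.2762815625.
The maturity value deflated by that factor is the answer in today's purchasing power.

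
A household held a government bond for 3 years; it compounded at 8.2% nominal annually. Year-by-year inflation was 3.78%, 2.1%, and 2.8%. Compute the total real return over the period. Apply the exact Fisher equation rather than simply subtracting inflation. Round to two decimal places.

Cumulative inflation factor: 1.0378 × 1.021 × 1.028 ≈ 1.08926.
Nominal growth factor: 1.26672. Real growth factor = 1.26672 / 1.08926 ≈ 1.16292.
Total real return ≈ 16.2918%.

16.29%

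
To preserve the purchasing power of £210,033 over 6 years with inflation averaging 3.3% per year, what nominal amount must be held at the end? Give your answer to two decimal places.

£255,205.17

Cumulative price-level factor: (1+3.3%)^6 ≈ 1.2150717649.
The nominal amount required is £210,033 scaled up by that factor.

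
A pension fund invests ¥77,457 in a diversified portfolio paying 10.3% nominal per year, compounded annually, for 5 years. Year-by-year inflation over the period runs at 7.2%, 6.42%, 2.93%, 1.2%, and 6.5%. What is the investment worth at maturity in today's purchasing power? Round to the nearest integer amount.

¥99,919

Nominal value at maturity: ¥77,457 × (1 + 10.3%)^5 ≈ ¥126,456.
Price-level factor over 5 years: 1.072 × 1.0642 × 1.0293 × 1.012 × 1.065 ≈ 1.2655815444.
Dividing the nominal maturity value by the price-level factor gives the value in today's money.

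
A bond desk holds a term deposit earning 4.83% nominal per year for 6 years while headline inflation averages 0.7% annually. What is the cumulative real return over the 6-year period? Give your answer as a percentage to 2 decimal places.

The annual real rate is (1+4.83%)/(1+0.7%) − 1 = 4.1013%.
Compounded over 6 years: (1 + 0.041013)^6 − 1 ≈ 0.27273.

27.27%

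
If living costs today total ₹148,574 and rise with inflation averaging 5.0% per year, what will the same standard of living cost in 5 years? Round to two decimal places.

₹189,622.26

Cumulative price-level factor: (1+5.0%)^5 = 1.2762815625.
The nominal amount required is ₹148,574 scaled up by that factor.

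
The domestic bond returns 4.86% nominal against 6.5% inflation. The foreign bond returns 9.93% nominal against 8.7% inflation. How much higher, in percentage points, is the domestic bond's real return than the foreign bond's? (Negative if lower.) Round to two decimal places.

The domestic bond real return: 1.0486/1.065 − 1 = -1.540%.
The foreign bond real return: 1.0993/1.087 − 1 = 1.132%.
Difference: -1.540 − 1.132 = -2.672 pp.

-2.67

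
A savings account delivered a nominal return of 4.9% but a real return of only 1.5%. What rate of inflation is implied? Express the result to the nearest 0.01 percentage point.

3.35%

From (1+r_nom) = (1+r_real)(1+π), we get 1+π = (1 + 4.9%)/(1 + 1.5%) = 1.049/1.015 ≈ 1.03350.
So π ≈ 3.3498%.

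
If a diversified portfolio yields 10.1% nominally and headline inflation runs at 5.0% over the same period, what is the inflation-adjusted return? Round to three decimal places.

Real return via the Fisher equation: (1 + 10.1%)/(1 + 5.0%) − 1 = 1.101/1.050 − 1 ≈ 0.04857.

4.857%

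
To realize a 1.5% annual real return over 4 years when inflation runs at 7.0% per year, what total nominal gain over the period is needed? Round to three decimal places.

Required annual nominal rate: (1+1.5%)(1+7.0%) − 1 = 8.605%.
Cumulative over 4 years: (1 + 0.08605)^4 − 1 ≈ 0.39123.

39.123%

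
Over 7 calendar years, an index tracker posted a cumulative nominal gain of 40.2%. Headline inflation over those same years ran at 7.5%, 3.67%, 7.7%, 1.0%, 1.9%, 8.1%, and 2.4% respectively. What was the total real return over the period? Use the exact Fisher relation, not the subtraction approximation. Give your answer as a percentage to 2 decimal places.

2.53%

Cumulative inflation factor: 1.075 × 1.0367 × 1.077 × 1.010 × 1.019 × 1.081 × 1.024 ≈ 1.36741.
Nominal growth factor: 1.40200. Real growth factor = 1.40200 / 1.36741 ≈ 1.02530.
Total real return ≈ 2.5297%.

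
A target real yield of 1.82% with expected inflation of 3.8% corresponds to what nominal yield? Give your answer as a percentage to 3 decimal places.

5.689%

By the Fisher equation, 1 + r_nom = (1 + 1.82%)(1 + 3.8%) = 1.0182 × 1.038 = 1.0568916.
So r_nom = 5.68916%.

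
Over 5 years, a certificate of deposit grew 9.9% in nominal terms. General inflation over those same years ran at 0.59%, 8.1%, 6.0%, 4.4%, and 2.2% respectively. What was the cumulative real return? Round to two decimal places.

Cumulative inflation factor: 1.0059 × 1.081 × 1.060 × 1.044 × 1.022 ≈ 1.22981.
Nominal growth factor: 1.09900. Real growth factor = 1.09900 / 1.22981 ≈ 0.89363.
Total real return ≈ -10.6365%.

-10.64%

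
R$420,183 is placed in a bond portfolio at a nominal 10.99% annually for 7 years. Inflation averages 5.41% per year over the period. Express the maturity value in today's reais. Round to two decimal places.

R$602,910.36

Nominal value at maturity: R$420,183 × (1 + 10.99%)^7 ≈ R$871,817.21.
Price-level factor over 7 years: (1 + 5.41%)^7 ≈ 1.4460146513.
The maturity value deflated by that factor is the answer in today's purchasing power.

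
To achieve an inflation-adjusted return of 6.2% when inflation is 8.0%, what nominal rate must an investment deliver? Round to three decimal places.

14.696%

By the Fisher equation, 1 + r_nom = (1 + 6.2%)(1 + 8.0%) = 1.062 × 1.080 = 1.14696.
So r_nom = 14.696%.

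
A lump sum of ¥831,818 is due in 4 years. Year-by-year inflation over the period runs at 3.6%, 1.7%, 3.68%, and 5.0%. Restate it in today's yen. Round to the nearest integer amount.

Price-level factor over 4 years: 1.036 × 1.017 × 1.0368 × 1.050 ≈ 1.1470041677.
Purchasing power today: ¥831,818 divided by that factor.

¥725,209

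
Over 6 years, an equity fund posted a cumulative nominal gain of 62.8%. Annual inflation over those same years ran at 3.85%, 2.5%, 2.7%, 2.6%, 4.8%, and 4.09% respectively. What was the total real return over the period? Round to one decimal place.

33.1%

Cumulative inflation factor: 1.0385 × 1.025 × 1.027 × 1.026 × 1.048 × 1.0409 ≈ 1.22354.
Nominal growth factor: 1.62800. Real growth factor = 1.62800 / 1.22354 ≈ 1.33056.
Total real return ≈ 33.0565%.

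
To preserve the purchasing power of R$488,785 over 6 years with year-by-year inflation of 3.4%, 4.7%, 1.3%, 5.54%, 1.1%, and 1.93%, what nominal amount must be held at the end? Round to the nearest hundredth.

Cumulative price-level factor: 1.034 × 1.047 × 1.013 × 1.0554 × 1.011 × 1.0193 ≈ 1.1927431620.
Multiplying R$488,785 by the price-level factor gives the future nominal sum.

R$582,994.97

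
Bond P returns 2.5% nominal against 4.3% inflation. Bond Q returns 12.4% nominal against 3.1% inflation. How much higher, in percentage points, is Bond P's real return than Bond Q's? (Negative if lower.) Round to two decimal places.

-10.75

Bond P real return: 1.025/1.043 − 1 = -1.726%.
Bond Q real return: 1.124/1.031 − 1 = 9.020%.
Difference: -1.726 − 9.020 = -10.746 pp.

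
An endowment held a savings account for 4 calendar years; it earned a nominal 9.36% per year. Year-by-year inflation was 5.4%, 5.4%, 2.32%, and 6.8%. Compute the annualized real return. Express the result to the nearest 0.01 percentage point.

Cumulative inflation factor: 1.054 × 1.054 × 1.0232 × 1.068 ≈ 1.21398.
Nominal growth factor: 1.43032. Real growth factor = 1.43032 / 1.21398 ≈ 1.17821.
Annualized: 1.17821^(1/4) − 1 ≈ 0.04185.

4.19%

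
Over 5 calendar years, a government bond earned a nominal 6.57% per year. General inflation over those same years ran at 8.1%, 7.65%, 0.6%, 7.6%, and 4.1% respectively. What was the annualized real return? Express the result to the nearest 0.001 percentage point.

0.947%

Cumulative inflation factor: 1.081 × 1.0765 × 1.006 × 1.076 × 1.041 ≈ 1.31130.
Nominal growth factor: 1.37460. Real growth factor = 1.37460 / 1.31130 ≈ 1.04827.
Annualized: 1.04827^(1/5) − 1 ≈ 0.00947.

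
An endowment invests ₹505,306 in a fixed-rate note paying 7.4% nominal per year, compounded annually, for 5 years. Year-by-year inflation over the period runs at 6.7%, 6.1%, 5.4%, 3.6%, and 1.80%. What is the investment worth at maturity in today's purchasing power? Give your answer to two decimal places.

₹573,783.31

Nominal value at maturity: ₹505,306 × (1 + 7.4%)^5 ≈ ₹722,064.28.
Price-level factor over 5 years: 1.067 × 1.061 × 1.054 × 1.036 × 1.0180 ≈ 1.2584267681.
Dividing the nominal maturity value by the price-level factor gives the value in today's money.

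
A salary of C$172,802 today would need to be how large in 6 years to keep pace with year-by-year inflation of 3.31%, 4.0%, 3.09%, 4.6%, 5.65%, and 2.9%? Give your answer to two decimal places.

Cumulative price-level factor: 1.0331 × 1.040 × 1.0309 × 1.046 × 1.0565 × 1.029 ≈ 1.2595308265.
Multiplying C$172,802 by the price-level factor gives the future nominal sum.

C$217,649.45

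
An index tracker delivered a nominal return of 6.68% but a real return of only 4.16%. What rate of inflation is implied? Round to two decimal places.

From (1+r_nom) = (1+r_real)(1+π), we get 1+π = (1 + 6.68%)/(1 + 4.16%) = 1.0668/1.0416 ≈ 1.02419.
So π ≈ 2.4194%.

2.42%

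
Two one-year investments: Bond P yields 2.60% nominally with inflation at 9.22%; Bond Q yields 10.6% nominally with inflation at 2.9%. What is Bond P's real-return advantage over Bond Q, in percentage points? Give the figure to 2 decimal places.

Bond P real return: 1.0260/1.0922 − 1 = -6.061%.
Bond Q real return: 1.106/1.029 − 1 = 7.483%.
Difference: -6.061 − 7.483 = -13.544 pp.

-13.54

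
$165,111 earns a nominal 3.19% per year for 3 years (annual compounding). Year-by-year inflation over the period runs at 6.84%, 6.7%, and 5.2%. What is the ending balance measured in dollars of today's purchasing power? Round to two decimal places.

$151,277.66

Nominal value at maturity: $165,111 × (1 + 3.19%)^3 ≈ $181,421.54.
Price-level factor over 3 years: 1.0684 × 1.067 × 1.052 = 1.1992619056.
The maturity value deflated by that factor is the answer in today's purchasing power.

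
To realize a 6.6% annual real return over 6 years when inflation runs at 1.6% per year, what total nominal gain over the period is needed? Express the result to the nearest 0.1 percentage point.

Required annual nominal rate: (1+6.6%)(1+1.6%) − 1 = 8.3056%.
Cumulative over 6 years: (1 + 0.083056)^6 − 1 ≈ 0.61401.

61.4%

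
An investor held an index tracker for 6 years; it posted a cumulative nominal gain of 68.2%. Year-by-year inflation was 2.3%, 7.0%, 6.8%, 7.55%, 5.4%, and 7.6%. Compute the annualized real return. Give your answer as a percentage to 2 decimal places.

2.79%

Cumulative inflation factor: 1.023 × 1.070 × 1.068 × 1.0755 × 1.054 × 1.076 ≈ 1.42592.
Nominal growth factor: 1.68200. Real growth factor = 1.68200 / 1.42592 ≈ 1.17959.
Annualized: 1.17959^(1/6) − 1 ≈ 0.02791.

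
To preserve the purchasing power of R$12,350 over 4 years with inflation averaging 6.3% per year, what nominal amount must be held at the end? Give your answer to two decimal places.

R$15,768.85

Cumulative price-level factor: (1+6.3%)^4 ≈ 1.2768299410.
Multiplying R$12,350 by the price-level factor gives the future nominal sum.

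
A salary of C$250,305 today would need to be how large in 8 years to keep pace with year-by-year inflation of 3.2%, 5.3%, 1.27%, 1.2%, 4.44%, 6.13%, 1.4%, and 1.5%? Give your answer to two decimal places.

Cumulative price-level factor: 1.032 × 1.053 × 1.0127 × 1.012 × 1.0444 × 1.0613 × 1.014 × 1.015 ≈ 1.2705109593.
The nominal amount required is C$250,305 scaled up by that factor.

C$318,015.25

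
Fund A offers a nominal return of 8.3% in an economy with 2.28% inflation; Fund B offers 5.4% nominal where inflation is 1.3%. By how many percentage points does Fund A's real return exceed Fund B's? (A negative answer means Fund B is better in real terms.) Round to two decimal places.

1.84

Fund A real return: 1.083/1.0228 − 1 = 5.886%.
Fund B real return: 1.054/1.013 − 1 = 4.047%.
Difference: 5.886 − 4.047 = 1.839 pp.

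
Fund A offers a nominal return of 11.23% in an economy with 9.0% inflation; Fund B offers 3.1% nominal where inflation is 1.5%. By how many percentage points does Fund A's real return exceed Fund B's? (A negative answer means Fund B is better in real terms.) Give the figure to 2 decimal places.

Fund A real return: 1.1123/1.090 − 1 = 2.046%.
Fund B real return: 1.031/1.015 − 1 = 1.576%.
Difference: 2.046 − 1.576 = 0.470 pp.

0.47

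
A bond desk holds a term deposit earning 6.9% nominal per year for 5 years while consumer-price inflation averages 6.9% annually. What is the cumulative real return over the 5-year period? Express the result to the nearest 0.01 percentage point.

0.00%

The annual real rate is (1+6.9%)/(1+6.9%) − 1 = 0.0000%.
Compounded over 5 years: (1 + 0.000000)^5 − 1 ≈ 0.00000.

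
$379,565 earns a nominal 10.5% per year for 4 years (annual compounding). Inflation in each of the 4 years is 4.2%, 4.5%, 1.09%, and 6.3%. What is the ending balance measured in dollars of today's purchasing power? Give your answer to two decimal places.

Nominal value at maturity: $379,565 × (1 + 10.5%)^4 ≈ $565,894.24.
Price-level factor over 4 years: 1.042 × 1.045 × 1.0109 × 1.063 ≈ 1.1701067118.
Dividing the nominal maturity value by the price-level factor gives the value in today's money.

$483,626.18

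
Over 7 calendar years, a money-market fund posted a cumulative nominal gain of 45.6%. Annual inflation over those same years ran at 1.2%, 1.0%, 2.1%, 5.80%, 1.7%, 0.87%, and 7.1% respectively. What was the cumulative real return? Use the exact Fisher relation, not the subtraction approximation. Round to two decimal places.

20.03%

Cumulative inflation factor: 1.012 × 1.010 × 1.021 × 1.0580 × 1.017 × 1.0087 × 1.071 ≈ 1.21307.
Nominal growth factor: 1.45600. Real growth factor = 1.45600 / 1.21307 ≈ 1.20026.
Total real return ≈ 20.0261%.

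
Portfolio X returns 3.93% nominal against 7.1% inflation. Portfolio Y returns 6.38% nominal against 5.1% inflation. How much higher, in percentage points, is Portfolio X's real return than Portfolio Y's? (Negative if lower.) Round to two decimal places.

-4.18

Portfolio X real return: 1.0393/1.071 − 1 = -2.960%.
Portfolio Y real return: 1.0638/1.051 − 1 = 1.218%.
Difference: -2.960 − 1.218 = -4.178 pp.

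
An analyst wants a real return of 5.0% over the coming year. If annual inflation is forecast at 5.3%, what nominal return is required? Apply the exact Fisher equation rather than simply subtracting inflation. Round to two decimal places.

10.57%

By the Fisher equation, 1 + r_nom = (1 + 5.0%)(1 + 5.3%) = 1.050 × 1.053 = 1.10565.
So r_nom = 10.565%.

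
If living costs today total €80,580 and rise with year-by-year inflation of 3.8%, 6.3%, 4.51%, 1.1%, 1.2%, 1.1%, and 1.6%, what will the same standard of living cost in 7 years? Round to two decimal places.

Cumulative price-level factor: 1.038 × 1.063 × 1.0451 × 1.011 × 1.012 × 1.011 × 1.016 ≈ 1.2118950104.
The nominal amount required is €80,580 scaled up by that factor.

€97,654.50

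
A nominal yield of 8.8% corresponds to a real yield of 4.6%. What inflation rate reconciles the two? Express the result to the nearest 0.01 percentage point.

From (1+r_nom) = (1+r_real)(1+π), we get 1+π = (1 + 8.8%)/(1 + 4.6%) = 1.088/1.046 ≈ 1.04015.
So π ≈ 4.0153%.

4.02%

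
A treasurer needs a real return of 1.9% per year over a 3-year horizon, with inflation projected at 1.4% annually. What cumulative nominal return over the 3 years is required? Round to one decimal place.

10.3%

Required annual nominal rate: (1+1.9%)(1+1.4%) − 1 = 3.3266%.
Cumulative over 3 years: (1 + 0.033266)^3 − 1 ≈ 0.10315.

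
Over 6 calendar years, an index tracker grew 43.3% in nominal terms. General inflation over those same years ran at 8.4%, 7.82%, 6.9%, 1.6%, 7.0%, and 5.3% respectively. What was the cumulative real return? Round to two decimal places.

0.19%

Cumulative inflation factor: 1.084 × 1.0782 × 1.069 × 1.016 × 1.070 × 1.053 ≈ 1.43025.
Nominal growth factor: 1.43300. Real growth factor = 1.43300 / 1.43025 ≈ 1.00192.
Total real return ≈ 0.1922%.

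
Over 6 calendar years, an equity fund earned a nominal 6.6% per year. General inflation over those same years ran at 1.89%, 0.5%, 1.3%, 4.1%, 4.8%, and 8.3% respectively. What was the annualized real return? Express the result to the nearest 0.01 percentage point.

Cumulative inflation factor: 1.0189 × 1.005 × 1.013 × 1.041 × 1.048 × 1.083 ≈ 1.22560.
Nominal growth factor: 1.46738. Real growth factor = 1.46738 / 1.22560 ≈ 1.19728.
Annualized: 1.19728^(1/6) − 1 ≈ 0.03046.

3.05%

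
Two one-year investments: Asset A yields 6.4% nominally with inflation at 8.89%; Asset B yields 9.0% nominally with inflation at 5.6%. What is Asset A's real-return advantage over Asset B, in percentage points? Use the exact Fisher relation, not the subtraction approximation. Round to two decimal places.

-5.51

Asset A real return: 1.064/1.0889 − 1 = -2.287%.
Asset B real return: 1.090/1.056 − 1 = 3.220%.
Difference: -2.287 − 3.220 = -5.507 pp.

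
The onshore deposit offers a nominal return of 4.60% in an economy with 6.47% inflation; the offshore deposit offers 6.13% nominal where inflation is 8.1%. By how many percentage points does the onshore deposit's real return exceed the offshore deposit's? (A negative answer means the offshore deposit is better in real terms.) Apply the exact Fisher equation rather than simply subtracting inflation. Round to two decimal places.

0.07

The onshore deposit real return: 1.0460/1.0647 − 1 = -1.756%.
The offshore deposit real return: 1.0613/1.081 − 1 = -1.822%.
Difference: -1.756 − (-1.822) = 0.066 pp.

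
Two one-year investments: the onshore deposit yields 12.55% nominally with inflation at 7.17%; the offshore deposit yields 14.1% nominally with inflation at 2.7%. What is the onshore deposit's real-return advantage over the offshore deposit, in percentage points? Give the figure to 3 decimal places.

-6.080

The onshore deposit real return: 1.1255/1.0717 − 1 = 5.0201%.
The offshore deposit real return: 1.141/1.027 − 1 = 11.1003%.
Difference: 5.0201 − 11.1003 = -6.0802 pp.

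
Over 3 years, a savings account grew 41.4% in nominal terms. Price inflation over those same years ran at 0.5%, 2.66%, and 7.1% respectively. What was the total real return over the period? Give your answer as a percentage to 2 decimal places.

27.97%

Cumulative inflation factor: 1.005 × 1.0266 × 1.071 ≈ 1.10499.
Nominal growth factor: 1.41400. Real growth factor = 1.41400 / 1.10499 ≈ 1.27965.
Total real return ≈ 27.9654%.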